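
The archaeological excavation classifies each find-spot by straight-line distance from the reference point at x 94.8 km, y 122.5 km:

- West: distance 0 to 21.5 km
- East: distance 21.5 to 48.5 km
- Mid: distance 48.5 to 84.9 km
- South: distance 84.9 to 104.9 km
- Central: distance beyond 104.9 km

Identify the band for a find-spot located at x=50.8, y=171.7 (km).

Mid

Distance = √((50.8−94.8)² + (171.7−122.5)²) = √(1936.000 + 2420.640) = 66.005 km.
48.5 ≤ 66.005 < 84.9 → Mid.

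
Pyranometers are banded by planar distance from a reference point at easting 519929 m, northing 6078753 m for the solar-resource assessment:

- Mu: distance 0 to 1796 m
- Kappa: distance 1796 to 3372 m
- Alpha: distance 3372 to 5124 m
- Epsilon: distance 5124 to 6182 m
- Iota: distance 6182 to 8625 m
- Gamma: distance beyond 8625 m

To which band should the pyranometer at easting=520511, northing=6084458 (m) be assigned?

Distance = √((520511−519929)² + (6084458−6078753)²) = √(338724.000 + 32547025.000) = 5734.610 m.
5124 ≤ 5734.610 < 6182 → Epsilon.

Epsilon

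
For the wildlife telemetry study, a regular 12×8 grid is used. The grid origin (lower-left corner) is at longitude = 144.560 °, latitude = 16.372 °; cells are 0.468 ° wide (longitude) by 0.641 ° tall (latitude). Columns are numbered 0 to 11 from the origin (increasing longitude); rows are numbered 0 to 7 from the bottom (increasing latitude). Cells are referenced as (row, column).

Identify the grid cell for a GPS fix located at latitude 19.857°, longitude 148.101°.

(5, 7)

Column index: ⌊(148.101 − 144.560) / 0.468⌋ = ⌊7.566⌋ = 7
Row offset from origin: ⌊(19.857 − 16.372) / 0.641⌋ = ⌊5.437⌋ = 5 → row 5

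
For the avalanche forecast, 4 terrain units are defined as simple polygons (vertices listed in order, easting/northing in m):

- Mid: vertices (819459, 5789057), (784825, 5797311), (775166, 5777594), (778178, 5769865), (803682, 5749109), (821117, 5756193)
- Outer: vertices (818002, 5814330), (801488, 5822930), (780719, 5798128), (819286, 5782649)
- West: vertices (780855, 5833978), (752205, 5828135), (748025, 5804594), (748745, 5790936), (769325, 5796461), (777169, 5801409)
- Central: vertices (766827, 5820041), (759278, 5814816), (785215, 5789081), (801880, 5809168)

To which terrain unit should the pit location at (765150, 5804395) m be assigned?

Cast a ray rightward from (765150, 5804395). For each polygon, the edges (by vertex number in listed order) whose endpoints lie on opposite sides of northing = 5804395, where each meets that height, and whether that is right or left of the point:
Mid: no edge straddles that height → 0 crossings.
Outer: 2–3 at easting≈785966.9 (right), 4–1 at easting≈818404.7 (right) → 2 crossings.
West: 3–4 at easting≈748035.5 (left), 6–1 at easting≈777506.9 (right) → 1 crossing.
Central: 2–3 at easting≈769780.8 (right), 3–4 at easting≈797920.1 (right) → 2 crossings.
Only West has an odd count, so the point is inside West.

West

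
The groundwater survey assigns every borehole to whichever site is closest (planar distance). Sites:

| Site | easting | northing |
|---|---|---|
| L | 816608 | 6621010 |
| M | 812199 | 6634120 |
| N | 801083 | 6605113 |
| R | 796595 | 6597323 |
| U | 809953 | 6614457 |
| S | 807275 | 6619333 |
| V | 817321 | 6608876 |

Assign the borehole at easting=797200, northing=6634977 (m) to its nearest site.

M

Squared distances to each site:
L: 571747553.000; M: 225704450.000; N: 906936185.000; R: 1418189741.000; U: 583709409.000; S: 346240361.000; V: 1086116842.000.
Minimum at M.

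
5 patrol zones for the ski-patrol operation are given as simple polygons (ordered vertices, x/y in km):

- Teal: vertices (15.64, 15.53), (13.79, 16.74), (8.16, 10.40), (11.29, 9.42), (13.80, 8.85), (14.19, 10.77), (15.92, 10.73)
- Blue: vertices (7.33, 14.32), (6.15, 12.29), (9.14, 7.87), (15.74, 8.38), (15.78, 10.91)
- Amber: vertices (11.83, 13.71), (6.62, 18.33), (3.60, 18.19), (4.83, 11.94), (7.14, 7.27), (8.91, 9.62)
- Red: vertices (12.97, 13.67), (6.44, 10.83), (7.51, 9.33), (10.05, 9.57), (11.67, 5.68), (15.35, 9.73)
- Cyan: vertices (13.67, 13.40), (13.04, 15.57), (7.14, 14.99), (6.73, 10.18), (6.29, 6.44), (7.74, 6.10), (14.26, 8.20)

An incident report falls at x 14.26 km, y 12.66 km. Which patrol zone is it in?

Teal

Cast a ray rightward from (14.26, 12.66). For each polygon, the edges (by vertex number in listed order) whose endpoints lie on opposite sides of y = 12.66, where each meets that height, and whether that is right or left of the point:
Teal: 2–3 at x≈10.167 (left), 7–1 at x≈15.807 (right) → 1 crossing.
Blue: 1–2 at x≈6.365 (left), 5–1 at x≈11.443 (left) → 0 crossings.
Amber: 3–4 at x≈4.688 (left), 6–1 at x≈11.080 (left) → 0 crossings.
Red: 1–2 at x≈10.648 (left), 6–1 at x≈13.580 (left) → 0 crossings.
Cyan: 3–4 at x≈6.941 (left), 7–1 at x≈13.754 (left) → 0 crossings.
Only Teal has an odd count, so the point is inside Teal.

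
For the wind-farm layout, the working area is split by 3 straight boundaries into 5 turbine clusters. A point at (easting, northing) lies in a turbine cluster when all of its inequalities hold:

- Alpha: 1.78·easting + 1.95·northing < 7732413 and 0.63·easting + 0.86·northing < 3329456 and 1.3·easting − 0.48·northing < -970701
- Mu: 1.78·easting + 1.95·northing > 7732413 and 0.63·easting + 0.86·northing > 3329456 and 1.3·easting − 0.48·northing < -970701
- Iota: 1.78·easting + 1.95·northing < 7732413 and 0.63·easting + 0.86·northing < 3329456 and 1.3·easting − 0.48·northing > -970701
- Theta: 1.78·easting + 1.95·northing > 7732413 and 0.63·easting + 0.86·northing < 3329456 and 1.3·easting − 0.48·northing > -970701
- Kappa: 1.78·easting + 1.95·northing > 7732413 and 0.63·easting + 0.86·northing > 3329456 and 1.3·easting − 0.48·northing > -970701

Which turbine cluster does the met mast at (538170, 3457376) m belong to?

1.78·538170 + 1.95·3457376 = 7699825.800, which is < 7732413
0.63·538170 + 0.86·3457376 = 3312390.460, which is < 3329456
1.3·538170 − 0.48·3457376 = -959919.480, which is > -970701
This sign pattern matches Iota.

Iota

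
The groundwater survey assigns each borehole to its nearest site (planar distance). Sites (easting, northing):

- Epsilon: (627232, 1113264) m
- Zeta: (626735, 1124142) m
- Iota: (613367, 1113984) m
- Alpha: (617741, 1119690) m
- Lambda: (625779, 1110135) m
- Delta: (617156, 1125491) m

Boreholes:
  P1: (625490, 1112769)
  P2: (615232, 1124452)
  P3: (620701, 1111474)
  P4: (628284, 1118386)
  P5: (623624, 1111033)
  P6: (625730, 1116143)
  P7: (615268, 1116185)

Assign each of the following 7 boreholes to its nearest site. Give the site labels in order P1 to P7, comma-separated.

Epsilon, Delta, Lambda, Epsilon, Lambda, Epsilon, Iota

P1 → Epsilon (d²=3279589.00)
P2 → Delta (d²=4781297.00)
P3 → Lambda (d²=27579005.00)
P4 → Epsilon (d²=27341588.00)
P5 → Lambda (d²=5450429.00)
P6 → Epsilon (d²=10544645.00)
P7 → Iota (d²=8458202.00)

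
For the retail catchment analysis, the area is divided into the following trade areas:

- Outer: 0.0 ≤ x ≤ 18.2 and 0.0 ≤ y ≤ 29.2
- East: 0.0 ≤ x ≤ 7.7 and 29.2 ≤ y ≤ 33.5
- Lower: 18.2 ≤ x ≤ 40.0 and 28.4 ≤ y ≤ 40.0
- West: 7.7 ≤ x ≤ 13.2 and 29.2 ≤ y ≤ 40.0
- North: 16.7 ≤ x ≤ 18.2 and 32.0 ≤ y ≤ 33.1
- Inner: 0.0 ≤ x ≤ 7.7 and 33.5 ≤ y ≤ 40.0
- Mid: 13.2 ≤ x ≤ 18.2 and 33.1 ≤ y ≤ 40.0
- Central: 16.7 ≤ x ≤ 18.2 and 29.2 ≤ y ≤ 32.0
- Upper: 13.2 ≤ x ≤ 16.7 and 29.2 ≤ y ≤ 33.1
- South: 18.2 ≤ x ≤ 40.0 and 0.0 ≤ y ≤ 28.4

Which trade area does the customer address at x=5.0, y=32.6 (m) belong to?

East

The point has x = 5.0 and y = 32.6.
Only East satisfies 0.0 ≤ x ≤ 7.7 and 29.2 ≤ y ≤ 33.5.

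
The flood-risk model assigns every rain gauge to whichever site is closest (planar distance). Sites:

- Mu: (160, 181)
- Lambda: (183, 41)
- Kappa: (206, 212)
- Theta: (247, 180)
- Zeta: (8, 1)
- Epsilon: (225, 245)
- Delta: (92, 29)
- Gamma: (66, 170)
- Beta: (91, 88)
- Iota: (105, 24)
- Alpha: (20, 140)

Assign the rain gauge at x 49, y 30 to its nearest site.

Delta

Squared distances to each site:
Mu: 35122.000; Lambda: 18077.000; Kappa: 57773.000; Theta: 61704.000; Zeta: 2522.000; Epsilon: 77201.000; Delta: 1850.000; Gamma: 19889.000; Beta: 5128.000; Iota: 3172.000; Alpha: 12941.000.
Minimum at Delta.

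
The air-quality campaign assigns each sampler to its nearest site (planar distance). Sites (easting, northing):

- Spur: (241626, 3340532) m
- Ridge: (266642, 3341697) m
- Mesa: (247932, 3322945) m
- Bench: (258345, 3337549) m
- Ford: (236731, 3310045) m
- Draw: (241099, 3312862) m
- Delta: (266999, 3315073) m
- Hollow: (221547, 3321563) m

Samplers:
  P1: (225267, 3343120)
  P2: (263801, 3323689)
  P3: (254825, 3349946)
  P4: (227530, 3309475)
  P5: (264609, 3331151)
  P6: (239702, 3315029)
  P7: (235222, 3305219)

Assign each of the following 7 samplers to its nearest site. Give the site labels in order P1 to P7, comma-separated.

Spur, Delta, Bench, Ford, Bench, Draw, Ford

P1 → Spur (d²=274314625.00)
P2 → Delta (d²=84462660.00)
P3 → Bench (d²=166076009.00)
P4 → Ford (d²=84983301.00)
P5 → Bench (d²=80172100.00)
P6 → Draw (d²=6647498.00)
P7 → Ford (d²=25567357.00)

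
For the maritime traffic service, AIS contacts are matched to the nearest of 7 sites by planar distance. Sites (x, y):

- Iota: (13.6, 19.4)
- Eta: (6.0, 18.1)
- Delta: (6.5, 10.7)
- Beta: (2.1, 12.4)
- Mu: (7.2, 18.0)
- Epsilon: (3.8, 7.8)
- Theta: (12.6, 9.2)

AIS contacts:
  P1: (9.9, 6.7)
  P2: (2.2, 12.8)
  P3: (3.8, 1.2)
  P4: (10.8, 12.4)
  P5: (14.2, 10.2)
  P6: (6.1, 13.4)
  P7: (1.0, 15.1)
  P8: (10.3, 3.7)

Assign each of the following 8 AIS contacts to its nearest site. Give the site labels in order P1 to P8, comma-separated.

Theta, Beta, Epsilon, Theta, Theta, Delta, Beta, Theta

P1 → Theta (d²=13.54)
P2 → Beta (d²=0.17)
P3 → Epsilon (d²=43.56)
P4 → Theta (d²=13.48)
P5 → Theta (d²=3.56)
P6 → Delta (d²=7.45)
P7 → Beta (d²=8.50)
P8 → Theta (d²=35.54)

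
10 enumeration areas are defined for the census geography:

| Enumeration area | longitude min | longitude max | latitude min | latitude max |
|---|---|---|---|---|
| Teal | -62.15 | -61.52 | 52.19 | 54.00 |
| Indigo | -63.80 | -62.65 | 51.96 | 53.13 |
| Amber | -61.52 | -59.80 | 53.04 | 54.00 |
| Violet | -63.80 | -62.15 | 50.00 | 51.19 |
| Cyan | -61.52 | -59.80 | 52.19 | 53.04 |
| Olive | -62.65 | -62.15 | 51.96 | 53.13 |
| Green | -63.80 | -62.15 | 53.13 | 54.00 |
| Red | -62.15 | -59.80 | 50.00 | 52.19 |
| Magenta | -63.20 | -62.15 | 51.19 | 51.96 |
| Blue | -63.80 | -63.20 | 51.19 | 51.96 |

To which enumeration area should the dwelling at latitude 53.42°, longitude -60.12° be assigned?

The point has longitude = -60.12 and latitude = 53.42.
Only Amber satisfies -61.52 ≤ longitude ≤ -59.80 and 53.04 ≤ latitude ≤ 54.00.

Amber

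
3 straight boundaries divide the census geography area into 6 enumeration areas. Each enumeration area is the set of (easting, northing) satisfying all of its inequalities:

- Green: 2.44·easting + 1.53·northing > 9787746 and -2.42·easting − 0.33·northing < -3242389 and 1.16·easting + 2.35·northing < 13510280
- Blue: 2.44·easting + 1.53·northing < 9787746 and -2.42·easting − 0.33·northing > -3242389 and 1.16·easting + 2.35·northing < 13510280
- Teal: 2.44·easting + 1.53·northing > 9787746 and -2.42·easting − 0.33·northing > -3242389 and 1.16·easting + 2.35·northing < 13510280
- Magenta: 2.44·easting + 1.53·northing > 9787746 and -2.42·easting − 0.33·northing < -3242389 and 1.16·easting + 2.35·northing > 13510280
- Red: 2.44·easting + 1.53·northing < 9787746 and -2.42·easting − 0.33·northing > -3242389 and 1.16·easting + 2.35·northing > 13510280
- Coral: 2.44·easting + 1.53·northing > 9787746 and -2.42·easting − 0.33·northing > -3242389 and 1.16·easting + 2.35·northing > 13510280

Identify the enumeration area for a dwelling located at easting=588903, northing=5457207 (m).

2.44·588903 + 1.53·5457207 = 9786450.030, which is < 9787746
-2.42·588903 − 0.33·5457207 = -3226023.570, which is > -3242389
1.16·588903 + 2.35·5457207 = 13507563.930, which is < 13510280
This sign pattern matches Blue.

Blue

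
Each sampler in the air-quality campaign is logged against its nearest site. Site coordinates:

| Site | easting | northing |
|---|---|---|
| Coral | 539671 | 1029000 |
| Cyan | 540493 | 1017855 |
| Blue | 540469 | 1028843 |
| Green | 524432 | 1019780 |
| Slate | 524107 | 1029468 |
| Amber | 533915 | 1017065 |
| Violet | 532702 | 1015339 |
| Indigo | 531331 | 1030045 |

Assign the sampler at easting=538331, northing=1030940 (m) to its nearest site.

Squared distances to each site:
Coral: 5559200.000; Cyan: 175891469.000; Blue: 8968453.000; Green: 317727801.000; Slate: 204488960.000; Amber: 212016681.000; Violet: 275076842.000; Indigo: 49801025.000.
Minimum at Coral.

Coral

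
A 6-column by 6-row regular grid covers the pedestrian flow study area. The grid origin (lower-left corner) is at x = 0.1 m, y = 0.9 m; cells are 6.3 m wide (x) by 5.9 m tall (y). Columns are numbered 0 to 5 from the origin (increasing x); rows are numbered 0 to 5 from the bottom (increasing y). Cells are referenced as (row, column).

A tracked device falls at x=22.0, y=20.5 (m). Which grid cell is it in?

(3, 3)

Column index: ⌊(22.0 − 0.1) / 6.3⌋ = ⌊3.476⌋ = 3
Row offset from origin: ⌊(20.5 − 0.9) / 5.9⌋ = ⌊3.322⌋ = 3 → row 3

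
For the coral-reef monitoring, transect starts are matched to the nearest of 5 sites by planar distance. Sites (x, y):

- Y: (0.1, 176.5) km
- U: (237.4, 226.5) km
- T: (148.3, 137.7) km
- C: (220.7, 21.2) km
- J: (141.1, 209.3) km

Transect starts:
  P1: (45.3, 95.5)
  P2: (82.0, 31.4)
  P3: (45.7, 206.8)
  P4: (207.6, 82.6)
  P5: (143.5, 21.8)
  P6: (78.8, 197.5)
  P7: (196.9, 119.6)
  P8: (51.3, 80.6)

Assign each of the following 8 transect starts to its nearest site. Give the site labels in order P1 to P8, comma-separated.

P1 → Y (d²=8604.04)
P2 → T (d²=15695.38)
P3 → Y (d²=2997.45)
P4 → C (d²=3941.57)
P5 → C (d²=5960.20)
P6 → J (d²=4020.53)
P7 → T (d²=2689.57)
P8 → Y (d²=11818.25)

Y, T, Y, C, C, J, T, Y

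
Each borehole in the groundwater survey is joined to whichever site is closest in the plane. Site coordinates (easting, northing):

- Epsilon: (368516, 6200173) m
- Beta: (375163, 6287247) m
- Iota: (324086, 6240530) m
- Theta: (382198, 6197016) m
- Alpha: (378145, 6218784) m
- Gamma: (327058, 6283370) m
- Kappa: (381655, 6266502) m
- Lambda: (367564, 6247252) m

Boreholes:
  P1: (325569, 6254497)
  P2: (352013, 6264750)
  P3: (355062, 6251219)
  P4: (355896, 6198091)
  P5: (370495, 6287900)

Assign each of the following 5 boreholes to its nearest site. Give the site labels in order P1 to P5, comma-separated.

P1 → Iota (d²=197276378.00)
P2 → Lambda (d²=548013605.00)
P3 → Lambda (d²=172037093.00)
P4 → Epsilon (d²=163599124.00)
P5 → Beta (d²=22216633.00)

Iota, Lambda, Lambda, Epsilon, Beta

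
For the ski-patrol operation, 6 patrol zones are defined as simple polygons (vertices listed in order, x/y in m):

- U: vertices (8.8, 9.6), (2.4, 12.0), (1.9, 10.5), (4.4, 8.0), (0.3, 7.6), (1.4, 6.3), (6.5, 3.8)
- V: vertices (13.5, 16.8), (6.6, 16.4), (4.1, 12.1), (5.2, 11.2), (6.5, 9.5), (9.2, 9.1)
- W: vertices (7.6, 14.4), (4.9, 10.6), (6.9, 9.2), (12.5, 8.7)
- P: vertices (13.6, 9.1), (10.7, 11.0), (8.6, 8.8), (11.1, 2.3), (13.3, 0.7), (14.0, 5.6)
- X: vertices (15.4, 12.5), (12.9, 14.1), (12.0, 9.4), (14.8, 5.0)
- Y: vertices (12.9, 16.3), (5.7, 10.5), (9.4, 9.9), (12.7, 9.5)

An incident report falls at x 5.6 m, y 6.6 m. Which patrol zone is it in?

U

Cast a ray rightward from (5.6, 6.6). For each polygon, the edges (by vertex number in listed order) whose endpoints lie on opposite sides of y = 6.6, where each meets that height, and whether that is right or left of the point:
U: 5–6 at x≈1.15 (left), 7–1 at x≈7.61 (right) → 1 crossing.
V: no edge straddles that height → 0 crossings.
W: no edge straddles that height → 0 crossings.
P: 3–4 at x≈9.45 (right), 6–1 at x≈13.89 (right) → 2 crossings.
X: 3–4 at x≈13.78 (right), 4–1 at x≈14.93 (right) → 2 crossings.
Y: no edge straddles that height → 0 crossings.
Only U has an odd count, so the point is inside U.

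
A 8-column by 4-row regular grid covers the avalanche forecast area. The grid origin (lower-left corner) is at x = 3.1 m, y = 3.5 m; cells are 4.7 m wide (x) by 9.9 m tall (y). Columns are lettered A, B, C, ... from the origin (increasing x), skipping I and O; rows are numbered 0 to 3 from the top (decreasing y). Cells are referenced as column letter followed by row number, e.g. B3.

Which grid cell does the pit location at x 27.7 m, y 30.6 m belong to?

F1

Column index: ⌊(27.7 − 3.1) / 4.7⌋ = ⌊5.234⌋ = 5 → column F
Row offset from origin: ⌊(30.6 − 3.5) / 9.9⌋ = ⌊2.737⌋ = 2 → row 1 (counted from top)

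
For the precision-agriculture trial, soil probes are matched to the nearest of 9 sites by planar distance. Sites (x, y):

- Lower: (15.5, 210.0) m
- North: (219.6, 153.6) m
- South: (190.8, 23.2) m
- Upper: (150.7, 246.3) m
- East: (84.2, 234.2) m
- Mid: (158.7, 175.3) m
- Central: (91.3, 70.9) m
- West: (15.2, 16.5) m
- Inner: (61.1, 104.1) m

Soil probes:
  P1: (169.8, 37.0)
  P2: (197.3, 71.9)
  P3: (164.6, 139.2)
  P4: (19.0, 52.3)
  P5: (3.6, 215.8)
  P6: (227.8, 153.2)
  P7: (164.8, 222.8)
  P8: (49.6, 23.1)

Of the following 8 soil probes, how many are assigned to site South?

2

P1 → South
P2 → South
P3 → Mid
P4 → West
P5 → Lower
P6 → North
P7 → Upper
P8 → West
2 of the 8 go to South.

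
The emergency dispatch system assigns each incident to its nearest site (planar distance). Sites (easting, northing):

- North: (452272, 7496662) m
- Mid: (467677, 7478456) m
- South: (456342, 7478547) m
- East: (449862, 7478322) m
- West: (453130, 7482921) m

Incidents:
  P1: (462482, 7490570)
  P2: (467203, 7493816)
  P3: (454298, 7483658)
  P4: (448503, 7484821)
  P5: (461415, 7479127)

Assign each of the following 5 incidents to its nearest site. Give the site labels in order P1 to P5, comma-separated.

North, North, West, West, South

P1 → North (d²=141356564.00)
P2 → North (d²=231034477.00)
P3 → West (d²=1907393.00)
P4 → West (d²=25019129.00)
P5 → South (d²=26071729.00)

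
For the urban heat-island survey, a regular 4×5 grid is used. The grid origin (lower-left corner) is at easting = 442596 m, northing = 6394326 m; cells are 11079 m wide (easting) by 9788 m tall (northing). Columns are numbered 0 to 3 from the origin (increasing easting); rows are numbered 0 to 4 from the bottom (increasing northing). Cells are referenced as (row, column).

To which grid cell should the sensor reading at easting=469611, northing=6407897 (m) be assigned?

Column index: ⌊(469611 − 442596) / 11079⌋ = ⌊2.438⌋ = 2
Row offset from origin: ⌊(6407897 − 6394326) / 9788⌋ = ⌊1.386⌋ = 1 → row 1

(1, 2)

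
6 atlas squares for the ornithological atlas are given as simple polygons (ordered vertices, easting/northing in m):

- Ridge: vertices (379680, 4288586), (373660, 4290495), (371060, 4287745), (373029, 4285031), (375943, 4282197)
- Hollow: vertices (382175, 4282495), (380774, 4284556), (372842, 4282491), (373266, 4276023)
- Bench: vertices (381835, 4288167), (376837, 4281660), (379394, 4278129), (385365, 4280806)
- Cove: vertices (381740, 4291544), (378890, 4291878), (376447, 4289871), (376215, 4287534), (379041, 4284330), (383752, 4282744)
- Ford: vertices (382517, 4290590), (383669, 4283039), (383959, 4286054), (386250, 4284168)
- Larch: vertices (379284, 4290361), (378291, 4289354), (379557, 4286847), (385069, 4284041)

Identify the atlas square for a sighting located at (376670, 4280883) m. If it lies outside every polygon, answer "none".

Hollow

Cast a ray rightward from (376670, 4280883). For each polygon, the edges (by vertex number in listed order) whose endpoints lie on opposite sides of northing = 4280883, where each meets that height, and whether that is right or left of the point:
Ridge: no edge straddles that height → 0 crossings.
Hollow: 3–4 at easting≈372947.4 (left), 4–1 at easting≈379956.0 (right) → 1 crossing.
Bench: 2–3 at easting≈377399.7 (right), 4–1 at easting≈385328.1 (right) → 2 crossings.
Cove: no edge straddles that height → 0 crossings.
Ford: no edge straddles that height → 0 crossings.
Larch: no edge straddles that height → 0 crossings.
Only Hollow has an odd count, so the point is inside Hollow.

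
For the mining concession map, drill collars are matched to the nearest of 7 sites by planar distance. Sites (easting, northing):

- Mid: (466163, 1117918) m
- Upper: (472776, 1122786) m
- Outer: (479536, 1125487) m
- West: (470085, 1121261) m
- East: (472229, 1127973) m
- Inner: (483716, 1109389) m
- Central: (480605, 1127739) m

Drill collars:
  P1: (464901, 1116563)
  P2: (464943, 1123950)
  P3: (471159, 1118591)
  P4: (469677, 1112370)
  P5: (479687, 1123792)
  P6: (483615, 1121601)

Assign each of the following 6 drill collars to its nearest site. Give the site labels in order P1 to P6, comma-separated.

P1 → Mid (d²=3428669.00)
P2 → West (d²=33670885.00)
P3 → West (d²=8282376.00)
P4 → Mid (d²=43128500.00)
P5 → Outer (d²=2895826.00)
P6 → Outer (d²=31739237.00)

Mid, West, West, Mid, Outer, Outer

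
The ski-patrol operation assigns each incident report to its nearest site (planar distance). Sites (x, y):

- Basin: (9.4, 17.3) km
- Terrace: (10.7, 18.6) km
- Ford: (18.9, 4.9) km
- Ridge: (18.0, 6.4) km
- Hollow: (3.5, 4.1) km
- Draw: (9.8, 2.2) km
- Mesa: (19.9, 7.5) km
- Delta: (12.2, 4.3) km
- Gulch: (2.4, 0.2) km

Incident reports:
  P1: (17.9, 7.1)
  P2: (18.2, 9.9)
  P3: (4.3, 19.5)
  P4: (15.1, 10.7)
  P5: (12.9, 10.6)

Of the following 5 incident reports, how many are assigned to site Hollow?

0

P1 → Ridge
P2 → Mesa
P3 → Basin
P4 → Ridge
P5 → Delta
0 of the 5 go to Hollow.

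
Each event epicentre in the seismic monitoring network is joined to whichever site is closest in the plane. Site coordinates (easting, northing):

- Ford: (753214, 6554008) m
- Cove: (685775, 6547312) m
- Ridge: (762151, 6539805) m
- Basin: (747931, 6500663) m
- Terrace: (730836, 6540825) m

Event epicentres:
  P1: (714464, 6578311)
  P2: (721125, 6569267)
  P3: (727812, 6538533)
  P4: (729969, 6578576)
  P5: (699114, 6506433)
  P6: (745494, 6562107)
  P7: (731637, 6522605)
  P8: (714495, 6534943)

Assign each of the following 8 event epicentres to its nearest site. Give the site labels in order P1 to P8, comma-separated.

Terrace, Terrace, Terrace, Ford, Cove, Ford, Terrace, Terrace

P1 → Terrace (d²=1673242580.00)
P2 → Terrace (d²=903250885.00)
P3 → Terrace (d²=14397840.00)
P4 → Ford (d²=1143916649.00)
P5 → Cove (d²=1849021562.00)
P6 → Ford (d²=125192201.00)
P7 → Terrace (d²=332610001.00)
P8 → Terrace (d²=301626205.00)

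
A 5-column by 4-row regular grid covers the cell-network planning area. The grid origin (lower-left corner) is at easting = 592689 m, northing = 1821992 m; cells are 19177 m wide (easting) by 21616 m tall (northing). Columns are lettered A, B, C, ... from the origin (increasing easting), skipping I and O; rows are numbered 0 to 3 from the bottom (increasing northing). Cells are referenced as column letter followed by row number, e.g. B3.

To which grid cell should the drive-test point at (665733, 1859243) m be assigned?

D1

Column index: ⌊(665733 − 592689) / 19177⌋ = ⌊3.809⌋ = 3 → column D
Row offset from origin: ⌊(1859243 − 1821992) / 21616⌋ = ⌊1.723⌋ = 1 → row 1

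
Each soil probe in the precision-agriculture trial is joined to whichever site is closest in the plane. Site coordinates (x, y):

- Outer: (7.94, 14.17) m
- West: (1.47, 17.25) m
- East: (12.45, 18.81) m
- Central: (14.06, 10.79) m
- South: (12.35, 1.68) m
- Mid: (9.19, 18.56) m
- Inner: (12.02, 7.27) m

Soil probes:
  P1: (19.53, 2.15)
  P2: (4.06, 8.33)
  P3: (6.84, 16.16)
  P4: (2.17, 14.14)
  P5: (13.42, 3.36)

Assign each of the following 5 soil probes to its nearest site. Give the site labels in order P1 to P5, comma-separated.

South, Outer, Outer, West, South

P1 → South (d²=51.77)
P2 → Outer (d²=49.16)
P3 → Outer (d²=5.17)
P4 → West (d²=10.16)
P5 → South (d²=3.97)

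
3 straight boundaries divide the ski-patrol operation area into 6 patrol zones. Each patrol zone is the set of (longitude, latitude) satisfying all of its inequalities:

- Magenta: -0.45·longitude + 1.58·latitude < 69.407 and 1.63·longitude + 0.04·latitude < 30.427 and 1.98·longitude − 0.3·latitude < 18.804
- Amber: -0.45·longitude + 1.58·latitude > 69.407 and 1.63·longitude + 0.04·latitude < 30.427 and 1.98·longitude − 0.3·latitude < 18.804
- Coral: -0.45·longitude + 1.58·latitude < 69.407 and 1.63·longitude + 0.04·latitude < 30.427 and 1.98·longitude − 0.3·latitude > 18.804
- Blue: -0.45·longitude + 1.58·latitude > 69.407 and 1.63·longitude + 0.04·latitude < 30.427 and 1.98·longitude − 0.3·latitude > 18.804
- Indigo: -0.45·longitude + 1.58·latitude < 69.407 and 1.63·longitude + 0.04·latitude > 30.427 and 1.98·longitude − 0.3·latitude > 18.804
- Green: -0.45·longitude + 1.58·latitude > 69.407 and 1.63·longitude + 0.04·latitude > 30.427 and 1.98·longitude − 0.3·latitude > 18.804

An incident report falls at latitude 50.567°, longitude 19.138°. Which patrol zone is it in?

-0.45·19.138 + 1.58·50.567 = 71.284, which is > 69.407
1.63·19.138 + 0.04·50.567 = 33.218, which is > 30.427
1.98·19.138 − 0.3·50.567 = 22.723, which is > 18.804
This sign pattern matches Green.

Green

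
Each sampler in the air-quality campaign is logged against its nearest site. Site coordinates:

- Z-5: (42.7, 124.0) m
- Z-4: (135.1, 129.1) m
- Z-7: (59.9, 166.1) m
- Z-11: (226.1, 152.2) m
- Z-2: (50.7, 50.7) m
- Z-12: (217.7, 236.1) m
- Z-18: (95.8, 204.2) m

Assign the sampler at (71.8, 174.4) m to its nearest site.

Z-7

Squared distances to each site:
Z-5: 3386.970; Z-4: 6058.980; Z-7: 210.500; Z-11: 24301.330; Z-2: 15746.900; Z-12: 25093.700; Z-18: 1464.040.
Minimum at Z-7.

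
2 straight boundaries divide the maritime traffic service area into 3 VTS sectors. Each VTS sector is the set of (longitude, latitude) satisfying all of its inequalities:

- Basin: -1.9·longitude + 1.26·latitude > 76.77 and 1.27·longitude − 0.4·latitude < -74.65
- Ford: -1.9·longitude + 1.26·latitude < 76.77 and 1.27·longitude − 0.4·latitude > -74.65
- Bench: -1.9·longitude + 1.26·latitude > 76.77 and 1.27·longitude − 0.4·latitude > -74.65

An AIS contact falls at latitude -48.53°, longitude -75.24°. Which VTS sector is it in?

Basin

-1.9·-75.24 + 1.26·-48.53 = 81.808, which is > 76.77
1.27·-75.24 − 0.4·-48.53 = -76.143, which is < -74.65
This sign pattern matches Basin.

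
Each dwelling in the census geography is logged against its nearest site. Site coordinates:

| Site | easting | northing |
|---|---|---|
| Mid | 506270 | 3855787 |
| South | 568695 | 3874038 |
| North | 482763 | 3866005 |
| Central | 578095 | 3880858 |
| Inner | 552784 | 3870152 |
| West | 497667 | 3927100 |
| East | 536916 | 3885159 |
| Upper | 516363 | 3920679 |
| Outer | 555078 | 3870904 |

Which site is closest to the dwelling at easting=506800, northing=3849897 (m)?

Squared distances to each site:
Mid: 34973000.000; South: 4413778906.000; North: 837245033.000; Central: 6041560546.000; Inner: 2524793281.000; West: 6043714898.000; East: 2150382100.000; Upper: 5101542493.000; Outer: 2772059333.000.
Minimum at Mid.

Mid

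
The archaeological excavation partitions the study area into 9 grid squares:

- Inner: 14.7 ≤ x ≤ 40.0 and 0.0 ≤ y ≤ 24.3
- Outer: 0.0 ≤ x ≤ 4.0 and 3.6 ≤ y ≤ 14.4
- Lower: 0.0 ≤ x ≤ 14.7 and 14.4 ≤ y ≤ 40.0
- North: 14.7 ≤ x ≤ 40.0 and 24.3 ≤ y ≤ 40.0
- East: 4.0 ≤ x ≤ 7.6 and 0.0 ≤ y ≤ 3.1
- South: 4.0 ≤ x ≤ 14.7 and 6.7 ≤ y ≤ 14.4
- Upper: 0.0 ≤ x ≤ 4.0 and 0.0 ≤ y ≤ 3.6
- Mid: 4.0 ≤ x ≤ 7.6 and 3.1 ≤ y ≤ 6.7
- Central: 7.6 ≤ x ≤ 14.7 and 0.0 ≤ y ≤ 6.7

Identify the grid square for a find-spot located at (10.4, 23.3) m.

Lower

The point has x = 10.4 and y = 23.3.
Only Lower satisfies 0.0 ≤ x ≤ 14.7 and 14.4 ≤ y ≤ 40.0.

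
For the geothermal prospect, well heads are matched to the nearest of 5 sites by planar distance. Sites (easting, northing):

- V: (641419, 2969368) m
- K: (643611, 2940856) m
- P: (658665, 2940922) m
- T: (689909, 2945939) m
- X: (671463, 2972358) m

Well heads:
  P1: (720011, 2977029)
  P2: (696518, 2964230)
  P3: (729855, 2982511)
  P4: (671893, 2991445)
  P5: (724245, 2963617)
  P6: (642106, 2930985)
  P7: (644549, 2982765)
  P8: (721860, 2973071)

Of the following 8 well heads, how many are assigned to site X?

1

P1 → T
P2 → T
P3 → T
P4 → X
P5 → T
P6 → K
P7 → V
P8 → T
1 of the 8 goes to X.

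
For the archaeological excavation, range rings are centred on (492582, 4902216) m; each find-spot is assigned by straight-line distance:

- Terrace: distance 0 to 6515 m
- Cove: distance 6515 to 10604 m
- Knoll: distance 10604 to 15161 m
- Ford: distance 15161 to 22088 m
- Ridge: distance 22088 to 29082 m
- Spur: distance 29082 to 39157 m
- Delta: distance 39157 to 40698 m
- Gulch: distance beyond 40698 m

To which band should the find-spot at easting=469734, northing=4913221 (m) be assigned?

Ridge

Distance = √((469734−492582)² + (4913221−4902216)²) = √(522031104.000 + 121110025.000) = 25360.227 m.
22088 ≤ 25360.227 < 29082 → Ridge.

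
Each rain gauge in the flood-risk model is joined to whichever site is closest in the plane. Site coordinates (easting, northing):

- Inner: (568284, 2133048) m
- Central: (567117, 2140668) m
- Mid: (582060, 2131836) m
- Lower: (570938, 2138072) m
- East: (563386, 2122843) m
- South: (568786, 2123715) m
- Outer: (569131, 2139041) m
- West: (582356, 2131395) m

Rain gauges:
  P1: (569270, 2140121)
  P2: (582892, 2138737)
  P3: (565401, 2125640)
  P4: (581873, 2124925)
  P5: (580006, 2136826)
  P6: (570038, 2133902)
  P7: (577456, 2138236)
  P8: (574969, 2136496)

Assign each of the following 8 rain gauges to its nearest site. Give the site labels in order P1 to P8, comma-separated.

P1 → Outer (d²=1185721.00)
P2 → Mid (d²=48316025.00)
P3 → East (d²=11883434.00)
P4 → West (d²=42094189.00)
P5 → Mid (d²=29119016.00)
P6 → Inner (d²=3805832.00)
P7 → Lower (d²=42511220.00)
P8 → Lower (d²=18732737.00)

Outer, Mid, East, West, Mid, Inner, Lower, Lower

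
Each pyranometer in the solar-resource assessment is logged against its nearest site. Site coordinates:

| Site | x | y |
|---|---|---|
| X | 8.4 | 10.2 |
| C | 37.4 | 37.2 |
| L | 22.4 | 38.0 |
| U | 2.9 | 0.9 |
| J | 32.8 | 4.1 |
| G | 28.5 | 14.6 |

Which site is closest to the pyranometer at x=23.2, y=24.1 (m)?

Squared distances to each site:
X: 412.250; C: 373.250; L: 193.850; U: 950.330; J: 492.160; G: 118.340.
Minimum at G.

G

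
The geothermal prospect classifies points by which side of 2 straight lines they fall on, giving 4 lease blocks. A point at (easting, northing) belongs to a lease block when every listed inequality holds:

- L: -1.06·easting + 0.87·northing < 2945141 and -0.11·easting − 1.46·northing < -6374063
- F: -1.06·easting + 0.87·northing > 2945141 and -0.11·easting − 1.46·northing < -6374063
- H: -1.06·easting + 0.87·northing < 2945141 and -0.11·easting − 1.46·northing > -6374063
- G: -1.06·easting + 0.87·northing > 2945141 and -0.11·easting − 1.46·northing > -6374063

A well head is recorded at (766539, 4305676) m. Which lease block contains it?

H

-1.06·766539 + 0.87·4305676 = 2933406.780, which is < 2945141
-0.11·766539 − 1.46·4305676 = -6370606.250, which is > -6374063
This sign pattern matches H.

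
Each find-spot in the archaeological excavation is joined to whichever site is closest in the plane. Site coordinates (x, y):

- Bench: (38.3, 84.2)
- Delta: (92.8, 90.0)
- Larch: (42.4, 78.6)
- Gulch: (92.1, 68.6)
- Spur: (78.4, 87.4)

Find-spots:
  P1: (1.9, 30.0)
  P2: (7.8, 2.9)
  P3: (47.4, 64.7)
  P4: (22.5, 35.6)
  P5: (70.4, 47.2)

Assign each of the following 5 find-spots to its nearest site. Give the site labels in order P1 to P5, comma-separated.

P1 → Larch (d²=4002.21)
P2 → Larch (d²=6927.65)
P3 → Larch (d²=218.21)
P4 → Larch (d²=2245.01)
P5 → Gulch (d²=928.85)

Larch, Larch, Larch, Larch, Gulch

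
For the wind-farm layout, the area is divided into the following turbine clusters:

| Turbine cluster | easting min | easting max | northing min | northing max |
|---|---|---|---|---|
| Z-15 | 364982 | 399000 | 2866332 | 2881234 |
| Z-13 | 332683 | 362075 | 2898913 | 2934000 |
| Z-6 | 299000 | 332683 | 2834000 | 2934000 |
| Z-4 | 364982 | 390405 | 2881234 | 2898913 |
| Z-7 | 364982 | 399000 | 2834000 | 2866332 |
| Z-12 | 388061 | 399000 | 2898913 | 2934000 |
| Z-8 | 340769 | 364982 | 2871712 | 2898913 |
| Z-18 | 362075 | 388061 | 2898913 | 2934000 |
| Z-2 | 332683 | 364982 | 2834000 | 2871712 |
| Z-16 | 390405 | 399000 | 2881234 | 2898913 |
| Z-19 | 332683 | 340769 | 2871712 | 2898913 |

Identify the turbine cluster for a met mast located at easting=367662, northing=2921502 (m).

Z-18

The point has easting = 367662 and northing = 2921502.
Only Z-18 satisfies 362075 ≤ easting ≤ 388061 and 2898913 ≤ northing ≤ 2934000.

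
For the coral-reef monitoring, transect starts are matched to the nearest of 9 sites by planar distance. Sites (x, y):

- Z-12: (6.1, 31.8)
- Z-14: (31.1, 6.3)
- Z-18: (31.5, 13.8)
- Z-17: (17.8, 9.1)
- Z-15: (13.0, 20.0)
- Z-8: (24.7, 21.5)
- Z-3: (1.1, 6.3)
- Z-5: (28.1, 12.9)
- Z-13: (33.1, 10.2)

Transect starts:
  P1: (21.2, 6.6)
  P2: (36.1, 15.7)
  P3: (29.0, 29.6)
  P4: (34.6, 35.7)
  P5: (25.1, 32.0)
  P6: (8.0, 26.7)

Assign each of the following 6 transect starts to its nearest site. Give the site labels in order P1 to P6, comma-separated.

Z-17, Z-18, Z-8, Z-8, Z-8, Z-12

P1 → Z-17 (d²=17.81)
P2 → Z-18 (d²=24.77)
P3 → Z-8 (d²=84.10)
P4 → Z-8 (d²=299.65)
P5 → Z-8 (d²=110.41)
P6 → Z-12 (d²=29.62)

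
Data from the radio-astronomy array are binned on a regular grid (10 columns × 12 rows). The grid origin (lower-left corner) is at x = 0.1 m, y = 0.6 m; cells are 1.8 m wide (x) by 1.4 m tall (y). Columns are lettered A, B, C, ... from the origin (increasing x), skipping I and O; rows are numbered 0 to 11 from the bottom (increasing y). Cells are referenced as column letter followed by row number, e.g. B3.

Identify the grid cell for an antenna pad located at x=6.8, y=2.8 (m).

D1

Column index: ⌊(6.8 − 0.1) / 1.8⌋ = ⌊3.722⌋ = 3 → column D
Row offset from origin: ⌊(2.8 − 0.6) / 1.4⌋ = ⌊1.571⌋ = 1 → row 1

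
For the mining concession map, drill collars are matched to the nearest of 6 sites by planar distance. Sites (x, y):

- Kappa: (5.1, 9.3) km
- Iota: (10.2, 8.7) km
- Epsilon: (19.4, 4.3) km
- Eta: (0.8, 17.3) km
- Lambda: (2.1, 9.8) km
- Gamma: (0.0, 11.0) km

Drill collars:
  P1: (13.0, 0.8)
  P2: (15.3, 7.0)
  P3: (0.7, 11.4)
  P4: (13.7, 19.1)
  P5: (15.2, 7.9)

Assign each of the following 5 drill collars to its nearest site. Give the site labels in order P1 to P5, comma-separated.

P1 → Epsilon (d²=53.21)
P2 → Epsilon (d²=24.10)
P3 → Gamma (d²=0.65)
P4 → Iota (d²=120.41)
P5 → Iota (d²=25.64)

Epsilon, Epsilon, Gamma, Iota, Iota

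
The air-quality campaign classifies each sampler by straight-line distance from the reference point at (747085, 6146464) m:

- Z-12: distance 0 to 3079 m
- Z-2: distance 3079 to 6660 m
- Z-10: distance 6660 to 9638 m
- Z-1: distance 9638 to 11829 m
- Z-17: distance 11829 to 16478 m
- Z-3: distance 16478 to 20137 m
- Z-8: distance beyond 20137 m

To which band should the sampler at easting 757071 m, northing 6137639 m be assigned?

Z-17

Distance = √((757071−747085)² + (6137639−6146464)²) = √(99720196.000 + 77880625.000) = 13326.696 m.
11829 ≤ 13326.696 < 16478 → Z-17.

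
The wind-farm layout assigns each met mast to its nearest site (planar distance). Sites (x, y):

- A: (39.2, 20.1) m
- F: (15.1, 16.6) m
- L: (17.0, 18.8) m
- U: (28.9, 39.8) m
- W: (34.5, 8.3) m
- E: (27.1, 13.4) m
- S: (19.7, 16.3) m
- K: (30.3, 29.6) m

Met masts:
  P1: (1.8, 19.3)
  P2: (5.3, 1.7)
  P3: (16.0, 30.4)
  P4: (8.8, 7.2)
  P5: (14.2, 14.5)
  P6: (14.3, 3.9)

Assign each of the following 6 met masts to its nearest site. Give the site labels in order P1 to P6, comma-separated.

P1 → F (d²=184.18)
P2 → F (d²=318.05)
P3 → L (d²=135.56)
P4 → F (d²=128.05)
P5 → F (d²=5.22)
P6 → F (d²=161.93)

F, F, L, F, F, F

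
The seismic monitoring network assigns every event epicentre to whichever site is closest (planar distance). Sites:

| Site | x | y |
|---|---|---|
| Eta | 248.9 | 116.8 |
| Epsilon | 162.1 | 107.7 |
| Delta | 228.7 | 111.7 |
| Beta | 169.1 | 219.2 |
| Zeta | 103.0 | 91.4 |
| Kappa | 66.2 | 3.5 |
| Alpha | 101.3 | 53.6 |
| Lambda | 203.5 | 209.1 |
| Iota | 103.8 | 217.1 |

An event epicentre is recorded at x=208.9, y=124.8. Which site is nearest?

Delta

Squared distances to each site:
Eta: 1664.000; Epsilon: 2482.650; Delta: 563.650; Beta: 10495.400; Zeta: 12330.370; Kappa: 35076.980; Alpha: 16647.200; Lambda: 7135.650; Iota: 19565.300.
Minimum at Delta.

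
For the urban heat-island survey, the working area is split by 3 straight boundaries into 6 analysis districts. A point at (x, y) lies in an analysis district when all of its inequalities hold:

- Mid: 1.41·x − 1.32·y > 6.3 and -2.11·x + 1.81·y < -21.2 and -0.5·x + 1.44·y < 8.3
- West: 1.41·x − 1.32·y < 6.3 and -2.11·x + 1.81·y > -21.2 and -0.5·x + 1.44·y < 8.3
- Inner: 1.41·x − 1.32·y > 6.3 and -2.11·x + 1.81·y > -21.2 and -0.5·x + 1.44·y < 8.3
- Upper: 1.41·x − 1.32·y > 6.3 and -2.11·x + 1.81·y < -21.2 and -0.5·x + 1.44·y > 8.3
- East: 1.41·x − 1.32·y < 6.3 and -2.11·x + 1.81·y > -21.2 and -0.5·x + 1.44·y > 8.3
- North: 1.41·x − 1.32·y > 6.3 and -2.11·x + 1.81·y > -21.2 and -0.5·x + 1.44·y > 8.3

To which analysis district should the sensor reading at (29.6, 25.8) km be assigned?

North

1.41·29.6 − 1.32·25.8 = 7.680, which is > 6.3
-2.11·29.6 + 1.81·25.8 = -15.758, which is > -21.2
-0.5·29.6 + 1.44·25.8 = 22.352, which is > 8.3
This sign pattern matches North.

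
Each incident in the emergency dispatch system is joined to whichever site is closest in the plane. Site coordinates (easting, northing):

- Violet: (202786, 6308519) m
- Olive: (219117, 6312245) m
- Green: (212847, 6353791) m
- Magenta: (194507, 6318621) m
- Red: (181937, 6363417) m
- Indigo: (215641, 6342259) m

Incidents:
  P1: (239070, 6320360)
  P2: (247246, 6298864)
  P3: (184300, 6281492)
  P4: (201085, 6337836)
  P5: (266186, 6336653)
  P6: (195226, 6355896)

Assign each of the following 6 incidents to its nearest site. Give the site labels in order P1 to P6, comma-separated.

Olive, Olive, Violet, Indigo, Indigo, Red

P1 → Olive (d²=463975434.00)
P2 → Olive (d²=970291802.00)
P3 → Violet (d²=1072190925.00)
P4 → Indigo (d²=231440065.00)
P5 → Indigo (d²=2586224261.00)
P6 → Red (d²=233162962.00)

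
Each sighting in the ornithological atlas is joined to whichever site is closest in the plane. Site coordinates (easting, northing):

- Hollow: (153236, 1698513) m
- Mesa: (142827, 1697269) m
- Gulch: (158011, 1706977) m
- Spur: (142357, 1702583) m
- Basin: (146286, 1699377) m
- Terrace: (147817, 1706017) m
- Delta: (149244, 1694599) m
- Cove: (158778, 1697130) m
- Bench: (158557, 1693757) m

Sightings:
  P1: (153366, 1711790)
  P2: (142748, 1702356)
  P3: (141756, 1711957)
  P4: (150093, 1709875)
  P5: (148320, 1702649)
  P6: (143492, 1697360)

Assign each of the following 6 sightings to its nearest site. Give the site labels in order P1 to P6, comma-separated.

Gulch, Spur, Terrace, Terrace, Terrace, Mesa

P1 → Gulch (d²=44740994.00)
P2 → Spur (d²=204410.00)
P3 → Terrace (d²=72019321.00)
P4 → Terrace (d²=20064340.00)
P5 → Terrace (d²=11596433.00)
P6 → Mesa (d²=450506.00)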